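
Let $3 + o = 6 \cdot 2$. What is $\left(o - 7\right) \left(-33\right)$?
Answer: $-66$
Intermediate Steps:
$o = 9$ ($o = -3 + 6 \cdot 2 = -3 + 12 = 9$)
$\left(o - 7\right) \left(-33\right) = \left(9 - 7\right) \left(-33\right) = 2 \left(-33\right) = -66$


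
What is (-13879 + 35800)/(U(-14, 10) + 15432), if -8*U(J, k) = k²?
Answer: 43842/30839 ≈ 1.4216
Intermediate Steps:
U(J, k) = -k²/8
(-13879 + 35800)/(U(-14, 10) + 15432) = (-13879 + 35800)/(-⅛*10² + 15432) = 21921/(-⅛*100 + 15432) = 21921/(-25/2 + 15432) = 21921/(30839/2) = 21921*(2/30839) = 43842/30839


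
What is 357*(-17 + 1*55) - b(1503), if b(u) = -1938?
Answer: 15504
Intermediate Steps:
357*(-17 + 1*55) - b(1503) = 357*(-17 + 1*55) - 1*(-1938) = 357*(-17 + 55) + 1938 = 357*38 + 1938 = 13566 + 1938 = 15504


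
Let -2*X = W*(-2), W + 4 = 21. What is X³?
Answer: 4913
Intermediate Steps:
W = 17 (W = -4 + 21 = 17)
X = 17 (X = -17*(-2)/2 = -½*(-34) = 17)
X³ = 17³ = 4913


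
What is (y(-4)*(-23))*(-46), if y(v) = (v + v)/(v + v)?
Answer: 1058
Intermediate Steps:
y(v) = 1 (y(v) = (2*v)/((2*v)) = (2*v)*(1/(2*v)) = 1)
(y(-4)*(-23))*(-46) = (1*(-23))*(-46) = -23*(-46) = 1058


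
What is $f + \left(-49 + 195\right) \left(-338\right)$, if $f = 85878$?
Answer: $36530$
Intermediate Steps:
$f + \left(-49 + 195\right) \left(-338\right) = 85878 + \left(-49 + 195\right) \left(-338\right) = 85878 + 146 \left(-338\right) = 85878 - 49348 = 36530$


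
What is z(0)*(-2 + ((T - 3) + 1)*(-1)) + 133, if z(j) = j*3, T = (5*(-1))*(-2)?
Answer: 133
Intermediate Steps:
T = 10 (T = -5*(-2) = 10)
z(j) = 3*j
z(0)*(-2 + ((T - 3) + 1)*(-1)) + 133 = (3*0)*(-2 + ((10 - 3) + 1)*(-1)) + 133 = 0*(-2 + (7 + 1)*(-1)) + 133 = 0*(-2 + 8*(-1)) + 133 = 0*(-2 - 8) + 133 = 0*(-10) + 133 = 0 + 133 = 133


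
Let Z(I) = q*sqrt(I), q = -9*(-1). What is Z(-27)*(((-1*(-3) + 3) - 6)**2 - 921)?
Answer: -24867*I*sqrt(3) ≈ -43071.0*I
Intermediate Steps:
q = 9
Z(I) = 9*sqrt(I)
Z(-27)*(((-1*(-3) + 3) - 6)**2 - 921) = (9*sqrt(-27))*(((-1*(-3) + 3) - 6)**2 - 921) = (9*(3*I*sqrt(3)))*(((3 + 3) - 6)**2 - 921) = (27*I*sqrt(3))*((6 - 6)**2 - 921) = (27*I*sqrt(3))*(0**2 - 921) = (27*I*sqrt(3))*(0 - 921) = (27*I*sqrt(3))*(-921) = -24867*I*sqrt(3)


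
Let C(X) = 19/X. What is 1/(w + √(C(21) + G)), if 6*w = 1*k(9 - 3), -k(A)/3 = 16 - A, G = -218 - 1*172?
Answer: -105/8696 - I*√171591/8696 ≈ -0.012075 - 0.047635*I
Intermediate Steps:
G = -390 (G = -218 - 172 = -390)
k(A) = -48 + 3*A (k(A) = -3*(16 - A) = -48 + 3*A)
w = -5 (w = (1*(-48 + 3*(9 - 3)))/6 = (1*(-48 + 3*6))/6 = (1*(-48 + 18))/6 = (1*(-30))/6 = (⅙)*(-30) = -5)
1/(w + √(C(21) + G)) = 1/(-5 + √(19/21 - 390)) = 1/(-5 + √(-8171/21)) = 1/(-5 + I*√171591/21)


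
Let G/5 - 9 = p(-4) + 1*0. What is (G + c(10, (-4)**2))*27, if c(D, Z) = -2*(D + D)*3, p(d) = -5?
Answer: -2700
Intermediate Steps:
c(D, Z) = -12*D (c(D, Z) = -4*D*3 = -12*D)
G = 20 (G = 45 + 5*(-5 + 1*0) = 45 + 5*(-5 + 0) = 45 + 5*(-5) = 45 - 25 = 20)
(G + c(10, (-4)**2))*27 = (20 - 12*10)*27 = (20 - 120)*27 = -100*27 = -2700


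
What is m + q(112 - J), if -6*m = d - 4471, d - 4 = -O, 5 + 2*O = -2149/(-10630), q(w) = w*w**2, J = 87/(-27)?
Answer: 47439568338377/30997080 ≈ 1.5305e+6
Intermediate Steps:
J = -29/9 (J = 87*(-1/27) = -29/9 ≈ -3.2222)
q(w) = w**3
O = -51001/21260 (O = -5/2 + (-2149/(-10630))/2 = -5/2 + (-2149*(-1/10630))/2 = -5/2 + (1/2)*(2149/10630) = -5/2 + 2149/21260 = -51001/21260 ≈ -2.3989)
d = 136041/21260 (d = 4 - 1*(-51001/21260) = 4 + 51001/21260 = 136041/21260 ≈ 6.3989)
m = 94917419/127560 (m = -(136041/21260 - 4471)/6 = -1/6*(-94917419/21260) = 94917419/127560 ≈ 744.10)
m + q(112 - J) = 94917419/127560 + (112 - 1*(-29/9))**3 = 94917419/127560 + (112 + 29/9)**3 = 94917419/127560 + (1037/9)**3 = 94917419/127560 + 1115157653/729 = 47439568338377/30997080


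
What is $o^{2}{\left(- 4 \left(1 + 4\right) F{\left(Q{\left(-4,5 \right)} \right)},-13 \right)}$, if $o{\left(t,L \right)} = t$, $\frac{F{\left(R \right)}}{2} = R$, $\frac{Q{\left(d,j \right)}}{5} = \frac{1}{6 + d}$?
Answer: $10000$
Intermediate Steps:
$Q{\left(d,j \right)} = \frac{5}{6 + d}$
$F{\left(R \right)} = 2 R$
$o^{2}{\left(- 4 \left(1 + 4\right) F{\left(Q{\left(-4,5 \right)} \right)},-13 \right)} = \left(- 4 \left(1 + 4\right) 2 \frac{5}{6 - 4}\right)^{2} = \left(\left(-4\right) 5 \cdot 2 \cdot \frac{5}{2}\right)^{2} = \left(- 20 \cdot 2 \cdot 5 \cdot \frac{1}{2}\right)^{2} = \left(- 20 \cdot 2 \cdot \frac{5}{2}\right)^{2} = \left(\left(-20\right) 5\right)^{2} = \left(-100\right)^{2} = 10000$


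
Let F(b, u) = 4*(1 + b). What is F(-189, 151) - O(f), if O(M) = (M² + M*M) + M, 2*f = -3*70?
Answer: -22697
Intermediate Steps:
F(b, u) = 4 + 4*b
f = -105 (f = (-3*70)/2 = (½)*(-210) = -105)
O(M) = M + 2*M² (O(M) = (M² + M²) + M = 2*M² + M = M + 2*M²)
F(-189, 151) - O(f) = (4 + 4*(-189)) - (-105)*(1 + 2*(-105)) = (4 - 756) - (-105)*(1 - 210) = -752 - (-105)*(-209) = -752 - 1*21945 = -752 - 21945 = -22697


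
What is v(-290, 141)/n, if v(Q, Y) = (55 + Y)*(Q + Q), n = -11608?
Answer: 14210/1451 ≈ 9.7932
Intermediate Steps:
v(Q, Y) = 2*Q*(55 + Y) (v(Q, Y) = (55 + Y)*(2*Q) = 2*Q*(55 + Y))
v(-290, 141)/n = (2*(-290)*(55 + 141))/(-11608) = (2*(-290)*196)*(-1/11608) = -113680*(-1/11608) = 14210/1451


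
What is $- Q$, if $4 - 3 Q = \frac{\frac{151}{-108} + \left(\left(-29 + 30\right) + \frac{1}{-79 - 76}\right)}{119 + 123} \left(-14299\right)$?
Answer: $\frac{80642807}{12153240} \approx 6.6355$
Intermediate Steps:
$Q = - \frac{80642807}{12153240}$ ($Q = \frac{4}{3} - \frac{\frac{\frac{151}{-108} + \left(\left(-29 + 30\right) + \frac{1}{-79 - 76}\right)}{119 + 123} \left(-14299\right)}{3} = \frac{4}{3} - \frac{\frac{151 \left(- \frac{1}{108}\right) + \left(1 + \frac{1}{-155}\right)}{242} \left(-14299\right)}{3} = \frac{4}{3} - \frac{\left(- \frac{151}{108} + \left(1 - \frac{1}{155}\right)\right) \frac{1}{242} \left(-14299\right)}{3} = \frac{4}{3} - \frac{\left(- \frac{151}{108} + \frac{154}{155}\right) \frac{1}{242} \left(-14299\right)}{3} = \frac{4}{3} - \frac{\left(- \frac{6773}{16740}\right) \frac{1}{242} \left(-14299\right)}{3} = \frac{4}{3} - \frac{\left(- \frac{6773}{4051080}\right) \left(-14299\right)}{3} = \frac{4}{3} - \frac{96847127}{12153240} = - \frac{80642807}{12153240} \approx -6.6355$)
$- Q = \left(-1\right) \left(- \frac{80642807}{12153240}\right) = \frac{80642807}{12153240}$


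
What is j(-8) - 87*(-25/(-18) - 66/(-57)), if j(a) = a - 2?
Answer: -26399/114 ≈ -231.57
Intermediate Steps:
j(a) = -2 + a
j(-8) - 87*(-25/(-18) - 66/(-57)) = (-2 - 8) - 87*(-25/(-18) - 66/(-57)) = -10 - 87*(-25*(-1/18) - 66*(-1/57)) = -10 - 87*(25/18 + 22/19) = -10 - 87*871/342 = -10 - 25259/114 = -26399/114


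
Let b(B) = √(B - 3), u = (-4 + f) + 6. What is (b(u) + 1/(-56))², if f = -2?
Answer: (-1 + 56*I*√3)²/3136 ≈ -2.9997 - 0.061859*I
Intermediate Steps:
u = 0 (u = (-4 - 2) + 6 = -6 + 6 = 0)
b(B) = √(-3 + B)
(b(u) + 1/(-56))² = (√(-3 + 0) + 1/(-56))² = (√(-3) - 1/56)² = (I*√3 - 1/56)² = (-1/56 + I*√3)²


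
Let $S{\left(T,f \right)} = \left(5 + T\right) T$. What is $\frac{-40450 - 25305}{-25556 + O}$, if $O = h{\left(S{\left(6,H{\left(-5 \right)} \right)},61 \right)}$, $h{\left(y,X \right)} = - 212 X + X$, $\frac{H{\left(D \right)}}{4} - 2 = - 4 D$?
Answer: $\frac{65755}{38427} \approx 1.7112$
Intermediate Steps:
$H{\left(D \right)} = 8 - 16 D$ ($H{\left(D \right)} = 8 + 4 \left(- 4 D\right) = 8 - 16 D$)
$S{\left(T,f \right)} = T \left(5 + T\right)$
$h{\left(y,X \right)} = - 211 X$
$O = -12871$ ($O = \left(-211\right) 61 = -12871$)
$\frac{-40450 - 25305}{-25556 + O} = \frac{-40450 - 25305}{-25556 - 12871} = - \frac{65755}{-38427} = \left(-65755\right) \left(- \frac{1}{38427}\right) = \frac{65755}{38427}$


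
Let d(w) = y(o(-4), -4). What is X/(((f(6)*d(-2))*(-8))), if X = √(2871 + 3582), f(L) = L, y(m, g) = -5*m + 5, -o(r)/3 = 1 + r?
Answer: √717/640 ≈ 0.041839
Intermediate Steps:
o(r) = -3 - 3*r (o(r) = -3*(1 + r) = -3 - 3*r)
y(m, g) = 5 - 5*m
d(w) = -40 (d(w) = 5 - 5*(-3 - 3*(-4)) = 5 - 5*(-3 + 12) = 5 - 5*9 = 5 - 45 = -40)
X = 3*√717 (X = √6453 = 3*√717 ≈ 80.331)
X/(((f(6)*d(-2))*(-8))) = (3*√717)/(((6*(-40))*(-8))) = (3*√717)/((-240*(-8))) = (3*√717)/1920 = (3*√717)*(1/1920) = √717/640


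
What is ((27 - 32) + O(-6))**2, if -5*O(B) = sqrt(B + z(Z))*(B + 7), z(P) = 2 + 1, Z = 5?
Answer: (25 + I*sqrt(3))**2/25 ≈ 24.88 + 3.4641*I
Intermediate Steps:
z(P) = 3
O(B) = -sqrt(3 + B)*(7 + B)/5 (O(B) = -sqrt(B + 3)*(B + 7)/5 = -sqrt(3 + B)*(7 + B)/5)
((27 - 32) + O(-6))**2 = ((27 - 32) + sqrt(3 - 6)*(-7 - 1*(-6))/5)**2 = (-5 + sqrt(-3)*(-7 + 6)/5)**2 = (-5 + (1/5)*(I*sqrt(3))*(-1))**2 = (-5 - I*sqrt(3)/5)**2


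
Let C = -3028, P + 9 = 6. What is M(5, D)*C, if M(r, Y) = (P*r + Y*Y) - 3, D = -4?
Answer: 6056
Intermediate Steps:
P = -3 (P = -9 + 6 = -3)
M(r, Y) = -3 + Y² - 3*r (M(r, Y) = (-3*r + Y*Y) - 3 = (-3*r + Y²) - 3 = (Y² - 3*r) - 3 = -3 + Y² - 3*r)
M(5, D)*C = (-3 + (-4)² - 3*5)*(-3028) = (-3 + 16 - 15)*(-3028) = -2*(-3028) = 6056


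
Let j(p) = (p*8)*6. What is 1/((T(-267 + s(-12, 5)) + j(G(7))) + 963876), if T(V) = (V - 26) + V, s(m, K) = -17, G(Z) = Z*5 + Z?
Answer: 1/965298 ≈ 1.0359e-6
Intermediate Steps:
G(Z) = 6*Z (G(Z) = 5*Z + Z = 6*Z)
j(p) = 48*p (j(p) = (8*p)*6 = 48*p)
T(V) = -26 + 2*V (T(V) = (-26 + V) + V = -26 + 2*V)
1/((T(-267 + s(-12, 5)) + j(G(7))) + 963876) = 1/(((-26 + 2*(-267 - 17)) + 48*(6*7)) + 963876) = 1/(((-26 + 2*(-284)) + 48*42) + 963876) = 1/(((-26 - 568) + 2016) + 963876) = 1/((-594 + 2016) + 963876) = 1/(1422 + 963876) = 1/965298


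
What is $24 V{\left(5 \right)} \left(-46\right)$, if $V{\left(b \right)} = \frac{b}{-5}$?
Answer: $1104$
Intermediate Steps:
$V{\left(b \right)} = - \frac{b}{5}$ ($V{\left(b \right)} = b \left(- \frac{1}{5}\right) = - \frac{b}{5}$)
$24 V{\left(5 \right)} \left(-46\right) = 24 \left(\left(- \frac{1}{5}\right) 5\right) \left(-46\right) = 24 \left(-1\right) \left(-46\right) = \left(-24\right) \left(-46\right) = 1104$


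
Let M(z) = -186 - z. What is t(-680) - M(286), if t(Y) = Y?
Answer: -208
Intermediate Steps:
t(-680) - M(286) = -680 - (-186 - 1*286) = -680 - (-186 - 286) = -680 - 1*(-472) = -680 + 472 = -208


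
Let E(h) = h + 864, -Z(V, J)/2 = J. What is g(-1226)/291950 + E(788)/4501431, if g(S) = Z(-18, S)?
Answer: 5759905106/657096390225 ≈ 0.0087657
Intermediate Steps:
Z(V, J) = -2*J
g(S) = -2*S
E(h) = 864 + h
g(-1226)/291950 + E(788)/4501431 = -2*(-1226)/291950 + (864 + 788)/4501431 = 2452*(1/291950) + 1652*(1/4501431) = 1226/145975 + 1652/4501431 = 5759905106/657096390225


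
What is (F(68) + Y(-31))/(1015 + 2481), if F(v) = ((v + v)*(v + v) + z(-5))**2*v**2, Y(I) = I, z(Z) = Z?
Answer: 1581024582513/3496 ≈ 4.5224e+8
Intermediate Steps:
F(v) = v**2*(-5 + 4*v**2)**2 (F(v) = ((v + v)*(v + v) - 5)**2*v**2 = ((2*v)*(2*v) - 5)**2*v**2 = (4*v**2 - 5)**2*v**2 = (-5 + 4*v**2)**2*v**2 = v**2*(-5 + 4*v**2)**2)
(F(68) + Y(-31))/(1015 + 2481) = (68**2*(-5 + 4*68**2)**2 - 31)/(1015 + 2481) = (4624*(-5 + 4*4624)**2 - 31)/3496 = (4624*(-5 + 18496)**2 - 31)*(1/3496) = (4624*18491**2 - 31)*(1/3496) = (4624*341917081 - 31)*(1/3496) = (1581024582544 - 31)*(1/3496) = 1581024582513*(1/3496) = 1581024582513/3496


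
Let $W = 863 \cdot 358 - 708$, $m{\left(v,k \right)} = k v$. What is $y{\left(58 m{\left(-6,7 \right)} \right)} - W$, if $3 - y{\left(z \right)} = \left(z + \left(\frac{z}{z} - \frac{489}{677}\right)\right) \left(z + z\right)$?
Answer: $- \frac{8242530559}{677} \approx -1.2175 \cdot 10^{7}$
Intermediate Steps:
$y{\left(z \right)} = 3 - 2 z \left(\frac{188}{677} + z\right)$ ($y{\left(z \right)} = 3 - \left(z + \left(\frac{z}{z} - \frac{489}{677}\right)\right) \left(z + z\right) = 3 - \left(z + \left(1 - \frac{489}{677}\right)\right) 2 z = 3 - \left(z + \frac{188}{677}\right) 2 z = 3 - \left(\frac{188}{677} + z\right) 2 z = 3 - 2 z \left(\frac{188}{677} + z\right)$)
$W = 308246$ ($W = 308954 - 708 = 308246$)
$y{\left(58 m{\left(-6,7 \right)} \right)} - W = \left(3 - 2 \left(58 \cdot 7 \left(-6\right)\right)^{2} - \frac{376 \cdot 58 \cdot 7 \left(-6\right)}{677}\right) - 308246 = \left(3 - 2 \left(58 \left(-42\right)\right)^{2} - \frac{376 \cdot 58 \left(-42\right)}{677}\right) - 308246 = \left(3 - 2 \left(-2436\right)^{2} - - \frac{915936}{677}\right) - 308246 = \left(3 - 11868192 + \frac{915936}{677}\right) - 308246 = - \frac{8033848017}{677} - 308246 = - \frac{8242530559}{677}$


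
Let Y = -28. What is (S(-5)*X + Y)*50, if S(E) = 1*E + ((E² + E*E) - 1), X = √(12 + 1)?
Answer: -1400 + 2200*√13 ≈ 6532.2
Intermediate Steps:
X = √13 ≈ 3.6056
S(E) = -1 + E + 2*E² (S(E) = E + ((E² + E²) - 1) = E + (2*E² - 1) = E + (-1 + 2*E²) = -1 + E + 2*E²)
(S(-5)*X + Y)*50 = ((-1 - 5 + 2*(-5)²)*√13 - 28)*50 = ((-1 - 5 + 2*25)*√13 - 28)*50 = ((-1 - 5 + 50)*√13 - 28)*50 = (44*√13 - 28)*50 = (-28 + 44*√13)*50 = -1400 + 2200*√13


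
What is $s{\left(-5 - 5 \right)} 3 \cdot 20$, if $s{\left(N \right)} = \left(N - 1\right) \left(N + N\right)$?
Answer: $13200$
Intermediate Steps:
$s{\left(N \right)} = 2 N \left(-1 + N\right)$ ($s{\left(N \right)} = \left(-1 + N\right) 2 N = 2 N \left(-1 + N\right)$)
$s{\left(-5 - 5 \right)} 3 \cdot 20 = 2 \left(-5 - 5\right) \left(-1 - 10\right) 3 \cdot 20 = 2 \left(-10\right) \left(-1 - 10\right) 3 \cdot 20 = 2 \left(-10\right) \left(-11\right) 3 \cdot 20 = 220 \cdot 3 \cdot 20 = 660 \cdot 20 = 13200$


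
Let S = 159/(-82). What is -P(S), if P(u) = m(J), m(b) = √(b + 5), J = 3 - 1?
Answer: -√7 ≈ -2.6458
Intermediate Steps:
J = 2
S = -159/82 (S = 159*(-1/82) = -159/82 ≈ -1.9390)
m(b) = √(5 + b)
P(u) = √7 (P(u) = √(5 + 2) = √7)
-P(S) = -√7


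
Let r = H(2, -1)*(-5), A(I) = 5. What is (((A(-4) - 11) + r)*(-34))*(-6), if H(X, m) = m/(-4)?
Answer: -1479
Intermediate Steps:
H(X, m) = -m/4 (H(X, m) = m*(-1/4) = -m/4)
r = -5/4 (r = -1/4*(-1)*(-5) = (1/4)*(-5) = -5/4 ≈ -1.2500)
(((A(-4) - 11) + r)*(-34))*(-6) = (((5 - 11) - 5/4)*(-34))*(-6) = ((-6 - 5/4)*(-34))*(-6) = -29/4*(-34)*(-6) = (493/2)*(-6) = -1479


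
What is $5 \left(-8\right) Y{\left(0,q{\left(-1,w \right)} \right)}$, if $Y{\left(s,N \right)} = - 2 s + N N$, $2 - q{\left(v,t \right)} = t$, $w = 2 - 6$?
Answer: $-1440$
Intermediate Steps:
$w = -4$ ($w = 2 - 6 = -4$)
$q{\left(v,t \right)} = 2 - t$
$Y{\left(s,N \right)} = N^{2} - 2 s$ ($Y{\left(s,N \right)} = - 2 s + N^{2} = N^{2} - 2 s$)
$5 \left(-8\right) Y{\left(0,q{\left(-1,w \right)} \right)} = 5 \left(-8\right) \left(\left(2 - -4\right)^{2} - 0\right) = - 40 \left(\left(2 + 4\right)^{2} + 0\right) = - 40 \left(6^{2} + 0\right) = - 40 \left(36 + 0\right) = \left(-40\right) 36 = -1440$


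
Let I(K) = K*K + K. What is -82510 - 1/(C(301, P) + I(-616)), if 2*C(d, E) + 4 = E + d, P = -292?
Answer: -62516589352/757685 ≈ -82510.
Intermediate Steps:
C(d, E) = -2 + E/2 + d/2 (C(d, E) = -2 + (E + d)/2 = -2 + (E/2 + d/2) = -2 + E/2 + d/2)
I(K) = K + K² (I(K) = K² + K = K + K²)
-82510 - 1/(C(301, P) + I(-616)) = -82510 - 1/((-2 + (½)*(-292) + (½)*301) - 616*(1 - 616)) = -82510 - 1/((-2 - 146 + 301/2) - 616*(-615)) = -82510 - 1/(5/2 + 378840) = -82510 - 1/757685/2 = -82510 - 1*2/757685 = -82510 - 2/757685 = -62516589352/757685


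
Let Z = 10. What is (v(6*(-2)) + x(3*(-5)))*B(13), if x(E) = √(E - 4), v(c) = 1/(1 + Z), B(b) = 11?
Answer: 1 + 11*I*√19 ≈ 1.0 + 47.948*I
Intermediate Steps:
v(c) = 1/11 (v(c) = 1/(1 + 10) = 1/11)
x(E) = √(-4 + E)
(v(6*(-2)) + x(3*(-5)))*B(13) = (1/11 + √(-4 + 3*(-5)))*11 = (1/11 + √(-4 - 15))*11 = (1/11 + √(-19))*11 = (1/11 + I*√19)*11 = 1 + 11*I*√19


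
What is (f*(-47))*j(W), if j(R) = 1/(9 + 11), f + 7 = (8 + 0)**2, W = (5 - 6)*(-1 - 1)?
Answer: -2679/20 ≈ -133.95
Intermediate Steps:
W = 2 (W = -1*(-2) = 2)
f = 57 (f = -7 + (8 + 0)**2 = -7 + 8**2 = -7 + 64 = 57)
j(R) = 1/20
(f*(-47))*j(W) = (57*(-47))*(1/20) = -2679*1/20 = -2679/20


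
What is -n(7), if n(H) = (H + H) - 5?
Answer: -9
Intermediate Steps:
n(H) = -5 + 2*H (n(H) = 2*H - 5 = -5 + 2*H)
-n(7) = -(-5 + 2*7) = -(-5 + 14) = -1*9 = -9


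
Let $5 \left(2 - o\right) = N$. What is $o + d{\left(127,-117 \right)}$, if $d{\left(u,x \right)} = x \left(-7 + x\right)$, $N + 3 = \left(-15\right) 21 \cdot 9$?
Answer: $\frac{75388}{5} \approx 15078.0$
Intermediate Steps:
$N = -2838$ ($N = -3 + \left(-15\right) 21 \cdot 9 = -3 - 2835 = -2838$)
$o = \frac{2848}{5}$ ($o = 2 - - \frac{2838}{5} = 2 + \frac{2838}{5} = \frac{2848}{5} \approx 569.6$)
$o + d{\left(127,-117 \right)} = \frac{2848}{5} - 117 \left(-7 - 117\right) = \frac{2848}{5} - -14508 = \frac{2848}{5} + 14508 = \frac{75388}{5}$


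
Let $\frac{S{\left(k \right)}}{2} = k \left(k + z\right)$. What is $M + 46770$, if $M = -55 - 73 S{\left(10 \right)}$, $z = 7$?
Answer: $21895$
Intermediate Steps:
$S{\left(k \right)} = 2 k \left(7 + k\right)$ ($S{\left(k \right)} = 2 k \left(k + 7\right) = 2 k \left(7 + k\right)$)
$M = -24875$ ($M = -55 - 73 \cdot 2 \cdot 10 \left(7 + 10\right) = -55 - 73 \cdot 2 \cdot 10 \cdot 17 = -55 - 24820 = -24875$)
$M + 46770 = -24875 + 46770 = 21895$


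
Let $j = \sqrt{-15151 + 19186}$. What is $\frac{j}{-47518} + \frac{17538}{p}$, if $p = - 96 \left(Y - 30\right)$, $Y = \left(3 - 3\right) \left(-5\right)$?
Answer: $\frac{2923}{480} - \frac{\sqrt{4035}}{47518} \approx 6.0882$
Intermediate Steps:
$j = \sqrt{4035} \approx 63.522$
$Y = 0$ ($Y = 0 \left(-5\right) = 0$)
$p = 2880$ ($p = - 96 \left(0 - 30\right) = \left(-96\right) \left(-30\right) = 2880$)
$\frac{j}{-47518} + \frac{17538}{p} = \frac{\sqrt{4035}}{-47518} + \frac{17538}{2880} = \sqrt{4035} \left(- \frac{1}{47518}\right) + 17538 \cdot \frac{1}{2880} = - \frac{\sqrt{4035}}{47518} + \frac{2923}{480} = \frac{2923}{480} - \frac{\sqrt{4035}}{47518}$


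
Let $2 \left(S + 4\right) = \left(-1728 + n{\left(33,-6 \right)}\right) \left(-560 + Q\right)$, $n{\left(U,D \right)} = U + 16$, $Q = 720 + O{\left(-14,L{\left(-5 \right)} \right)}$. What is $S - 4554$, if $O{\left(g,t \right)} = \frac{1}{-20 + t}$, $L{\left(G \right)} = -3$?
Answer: $- \frac{277683}{2} \approx -1.3884 \cdot 10^{5}$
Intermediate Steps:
$Q = \frac{16559}{23}$ ($Q = 720 + \frac{1}{-20 - 3} = 720 + \frac{1}{-23} = 720 - \frac{1}{23} = \frac{16559}{23} \approx 719.96$)
$n{\left(U,D \right)} = 16 + U$
$S = - \frac{268575}{2}$ ($S = -4 + \frac{\left(-1728 + \left(16 + 33\right)\right) \left(-560 + \frac{16559}{23}\right)}{2} = -4 + \frac{\left(-1728 + 49\right) \frac{3679}{23}}{2} = -4 + \frac{\left(-1679\right) \frac{3679}{23}}{2} = -4 + \frac{1}{2} \left(-268567\right) = -4 - \frac{268567}{2} = - \frac{268575}{2} \approx -1.3429 \cdot 10^{5}$)
$S - 4554 = - \frac{268575}{2} - 4554 = - \frac{277683}{2}$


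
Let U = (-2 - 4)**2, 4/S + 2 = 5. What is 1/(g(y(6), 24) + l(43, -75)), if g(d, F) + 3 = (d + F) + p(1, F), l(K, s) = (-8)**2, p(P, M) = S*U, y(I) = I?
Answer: 1/139 ≈ 0.0071942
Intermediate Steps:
S = 4/3 (S = 4/(-2 + 5) = 4/3 ≈ 1.3333)
U = 36 (U = (-6)**2 = 36)
p(P, M) = 48 (p(P, M) = (4/3)*36 = 48)
l(K, s) = 64
g(d, F) = 45 + F + d (g(d, F) = -3 + ((d + F) + 48) = -3 + ((F + d) + 48) = -3 + (48 + F + d) = 45 + F + d)
1/(g(y(6), 24) + l(43, -75)) = 1/((45 + 24 + 6) + 64) = 1/(75 + 64) = 1/139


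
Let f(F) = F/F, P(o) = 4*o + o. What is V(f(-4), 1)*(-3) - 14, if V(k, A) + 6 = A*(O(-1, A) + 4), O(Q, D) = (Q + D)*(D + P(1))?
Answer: -8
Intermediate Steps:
P(o) = 5*o
O(Q, D) = (5 + D)*(D + Q) (O(Q, D) = (Q + D)*(D + 5*1) = (D + Q)*(D + 5) = (D + Q)*(5 + D) = (5 + D)*(D + Q))
f(F) = 1
V(k, A) = -6 + A*(-1 + A**2 + 4*A) (V(k, A) = -6 + A*((A**2 + 5*A + 5*(-1) + A*(-1)) + 4) = -6 + A*((A**2 + 5*A - 5 - A) + 4) = -6 + A*((-5 + A**2 + 4*A) + 4) = -6 + A*(-1 + A**2 + 4*A))
V(f(-4), 1)*(-3) - 14 = (-6 + 1**3 - 1*1 + 4*1**2)*(-3) - 14 = (-6 + 1 - 1 + 4*1)*(-3) - 14 = (-6 + 1 - 1 + 4)*(-3) - 14 = -2*(-3) - 14 = 6 - 14 = -8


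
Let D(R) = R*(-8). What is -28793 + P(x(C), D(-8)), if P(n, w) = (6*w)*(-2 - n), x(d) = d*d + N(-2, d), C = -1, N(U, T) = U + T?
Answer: -28793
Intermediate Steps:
N(U, T) = T + U
x(d) = -2 + d + d² (x(d) = d*d + (d - 2) = d² + (-2 + d) = -2 + d + d²)
D(R) = -8*R
P(n, w) = 6*w*(-2 - n)
-28793 + P(x(C), D(-8)) = -28793 - 6*(-8*(-8))*(2 + (-2 - 1 + (-1)²)) = -28793 - 6*64*(2 + (-2 - 1 + 1)) = -28793 - 6*64*(2 - 2) = -28793 - 6*64*0 = -28793 + 0 = -28793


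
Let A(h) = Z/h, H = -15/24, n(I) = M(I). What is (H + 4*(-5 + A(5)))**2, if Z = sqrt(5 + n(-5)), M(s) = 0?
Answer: 137149/320 - 33*sqrt(5) ≈ 354.80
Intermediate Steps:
n(I) = 0
H = -5/8 (H = -15*1/24 = -5/8 ≈ -0.62500)
Z = sqrt(5) (Z = sqrt(5 + 0) = sqrt(5) ≈ 2.2361)
A(h) = sqrt(5)/h
(H + 4*(-5 + A(5)))**2 = (-5/8 + 4*(-5 + sqrt(5)/5))**2 = (-5/8 + (-20 + 4*sqrt(5)/5))**2 = (-165/8 + 4*sqrt(5)/5)**2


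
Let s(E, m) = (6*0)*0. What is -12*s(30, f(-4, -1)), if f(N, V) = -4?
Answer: 0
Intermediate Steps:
s(E, m) = 0 (s(E, m) = 0*0 = 0)
-12*s(30, f(-4, -1)) = -12*0 = 0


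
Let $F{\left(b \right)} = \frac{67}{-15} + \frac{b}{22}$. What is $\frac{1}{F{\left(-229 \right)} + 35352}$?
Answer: $\frac{330}{11661251} \approx 2.8299 \cdot 10^{-5}$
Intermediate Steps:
$F{\left(b \right)} = - \frac{67}{15} + \frac{b}{22}$ ($F{\left(b \right)} = 67 \left(- \frac{1}{15}\right) + b \frac{1}{22} = - \frac{67}{15} + \frac{b}{22}$)
$\frac{1}{F{\left(-229 \right)} + 35352} = \frac{1}{\left(- \frac{67}{15} + \frac{1}{22} \left(-229\right)\right) + 35352} = \frac{1}{\left(- \frac{67}{15} - \frac{229}{22}\right) + 35352} = \frac{1}{- \frac{4909}{330} + 35352} = \frac{1}{\frac{11661251}{330}} = \frac{330}{11661251}$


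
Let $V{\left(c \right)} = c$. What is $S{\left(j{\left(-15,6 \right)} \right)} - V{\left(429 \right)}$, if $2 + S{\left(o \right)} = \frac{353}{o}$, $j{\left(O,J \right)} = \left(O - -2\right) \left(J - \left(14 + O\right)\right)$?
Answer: $- \frac{39574}{91} \approx -434.88$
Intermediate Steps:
$j{\left(O,J \right)} = \left(2 + O\right) \left(-14 + J - O\right)$ ($j{\left(O,J \right)} = \left(O + 2\right) \left(-14 + J - O\right) = \left(2 + O\right) \left(-14 + J - O\right)$)
$S{\left(o \right)} = -2 + \frac{353}{o}$
$S{\left(j{\left(-15,6 \right)} \right)} - V{\left(429 \right)} = \left(-2 + \frac{353}{-28 - \left(-15\right)^{2} - -240 + 2 \cdot 6 + 6 \left(-15\right)}\right) - 429 = \left(-2 + \frac{353}{-28 - 225 + 240 + 12 - 90}\right) - 429 = \left(-2 + \frac{353}{-91}\right) - 429 = \left(-2 + 353 \left(- \frac{1}{91}\right)\right) - 429 = \left(-2 - \frac{353}{91}\right) - 429 = - \frac{535}{91} - 429 = - \frac{39574}{91}$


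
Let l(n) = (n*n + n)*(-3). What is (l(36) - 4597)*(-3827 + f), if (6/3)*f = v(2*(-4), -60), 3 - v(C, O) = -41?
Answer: 32696365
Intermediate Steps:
v(C, O) = 44 (v(C, O) = 3 - 1*(-41) = 3 + 41 = 44)
f = 22 (f = (1/2)*44 = 22)
l(n) = -3*n - 3*n**2 (l(n) = (n**2 + n)*(-3) = (n + n**2)*(-3) = -3*n - 3*n**2)
(l(36) - 4597)*(-3827 + f) = (-3*36*(1 + 36) - 4597)*(-3827 + 22) = (-3*36*37 - 4597)*(-3805) = (-3996 - 4597)*(-3805) = -8593*(-3805) = 32696365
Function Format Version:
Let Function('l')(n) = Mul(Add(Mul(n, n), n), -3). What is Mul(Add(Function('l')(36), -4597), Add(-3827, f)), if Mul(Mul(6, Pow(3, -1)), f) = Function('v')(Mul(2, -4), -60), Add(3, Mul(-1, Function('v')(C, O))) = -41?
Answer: 32696365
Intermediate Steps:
Function('v')(C, O) = 44 (Function('v')(C, O) = Add(3, Mul(-1, -41)) = Add(3, 41) = 44)
f = 22 (f = Mul(Rational(1, 2), 44) = 22)
Function('l')(n) = Add(Mul(-3, n), Mul(-3, Pow(n, 2))) (Function('l')(n) = Mul(Add(Pow(n, 2), n), -3) = Mul(Add(n, Pow(n, 2)), -3) = Add(Mul(-3, n), Mul(-3, Pow(n, 2))))
Mul(Add(Function('l')(36), -4597), Add(-3827, f)) = Mul(Add(Mul(-3, 36, Add(1, 36)), -4597), Add(-3827, 22)) = Mul(Add(Mul(-3, 36, 37), -4597), -3805) = Mul(Add(-3996, -4597), -3805) = Mul(-8593, -3805) = 32696365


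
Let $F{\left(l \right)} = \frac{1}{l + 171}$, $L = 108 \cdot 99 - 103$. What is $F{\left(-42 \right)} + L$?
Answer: $\frac{1365982}{129} \approx 10589.0$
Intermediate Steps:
$L = 10589$ ($L = 10692 - 103 = 10589$)
$F{\left(l \right)} = \frac{1}{171 + l}$
$F{\left(-42 \right)} + L = \frac{1}{171 - 42} + 10589 = \frac{1}{129} + 10589 = \frac{1365982}{129}$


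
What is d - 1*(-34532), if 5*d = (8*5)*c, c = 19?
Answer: 34684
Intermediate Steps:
d = 152 (d = ((8*5)*19)/5 = (40*19)/5 = (1/5)*760 = 152)
d - 1*(-34532) = 152 - 1*(-34532) = 152 + 34532 = 34684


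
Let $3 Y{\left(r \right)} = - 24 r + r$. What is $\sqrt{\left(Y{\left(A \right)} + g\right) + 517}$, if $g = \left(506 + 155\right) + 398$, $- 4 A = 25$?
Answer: $\frac{\sqrt{58461}}{6} \approx 40.298$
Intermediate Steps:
$A = - \frac{25}{4}$ ($A = \left(- \frac{1}{4}\right) 25 = - \frac{25}{4} \approx -6.25$)
$Y{\left(r \right)} = - \frac{23 r}{3}$ ($Y{\left(r \right)} = \frac{- 24 r + r}{3} = \frac{\left(-23\right) r}{3} = - \frac{23 r}{3}$)
$g = 1059$ ($g = 661 + 398 = 1059$)
$\sqrt{\left(Y{\left(A \right)} + g\right) + 517} = \sqrt{\left(\left(- \frac{23}{3}\right) \left(- \frac{25}{4}\right) + 1059\right) + 517} = \sqrt{\left(\frac{575}{12} + 1059\right) + 517} = \sqrt{\frac{13283}{12} + 517} = \sqrt{\frac{19487}{12}} = \frac{\sqrt{58461}}{6}$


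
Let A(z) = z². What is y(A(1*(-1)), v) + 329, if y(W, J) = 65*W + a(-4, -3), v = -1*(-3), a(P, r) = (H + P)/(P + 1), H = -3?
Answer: 1189/3 ≈ 396.33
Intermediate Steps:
a(P, r) = (-3 + P)/(1 + P) (a(P, r) = (-3 + P)/(P + 1) = (-3 + P)/(1 + P))
v = 3
y(W, J) = 7/3 + 65*W (y(W, J) = 65*W + (-3 - 4)/(1 - 4) = 65*W - 7/(-3) = 65*W - ⅓*(-7) = 65*W + 7/3 = 7/3 + 65*W)
y(A(1*(-1)), v) + 329 = (7/3 + 65*(1*(-1))²) + 329 = (7/3 + 65*(-1)²) + 329 = (7/3 + 65*1) + 329 = (7/3 + 65) + 329 = 202/3 + 329 = 1189/3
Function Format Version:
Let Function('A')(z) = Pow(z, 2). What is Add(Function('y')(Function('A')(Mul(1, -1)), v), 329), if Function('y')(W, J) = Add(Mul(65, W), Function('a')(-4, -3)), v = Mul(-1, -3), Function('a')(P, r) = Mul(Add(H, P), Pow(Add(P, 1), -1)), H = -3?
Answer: Rational(1189, 3) ≈ 396.33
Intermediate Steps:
Function('a')(P, r) = Mul(Pow(Add(1, P), -1), Add(-3, P)) (Function('a')(P, r) = Mul(Add(-3, P), Pow(Add(P, 1), -1)) = Mul(Add(-3, P), Pow(Add(1, P), -1)) = Mul(Pow(Add(1, P), -1), Add(-3, P)))
v = 3
Function('y')(W, J) = Add(Rational(7, 3), Mul(65, W)) (Function('y')(W, J) = Add(Mul(65, W), Mul(Pow(Add(1, -4), -1), Add(-3, -4))) = Add(Mul(65, W), Mul(Pow(-3, -1), -7)) = Add(Mul(65, W), Mul(Rational(-1, 3), -7)) = Add(Mul(65, W), Rational(7, 3)) = Add(Rational(7, 3), Mul(65, W)))
Add(Function('y')(Function('A')(Mul(1, -1)), v), 329) = Add(Add(Rational(7, 3), Mul(65, Pow(Mul(1, -1), 2))), 329) = Add(Add(Rational(7, 3), Mul(65, Pow(-1, 2))), 329) = Add(Add(Rational(7, 3), Mul(65, 1)), 329) = Add(Add(Rational(7, 3), 65), 329) = Add(Rational(202, 3), 329) = Rational(1189, 3)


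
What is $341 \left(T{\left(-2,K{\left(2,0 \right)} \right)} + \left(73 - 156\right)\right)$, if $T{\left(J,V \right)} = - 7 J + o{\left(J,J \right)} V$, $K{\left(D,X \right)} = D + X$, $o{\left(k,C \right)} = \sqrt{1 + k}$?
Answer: $-23529 + 682 i \approx -23529.0 + 682.0 i$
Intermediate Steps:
$T{\left(J,V \right)} = - 7 J + V \sqrt{1 + J}$ ($T{\left(J,V \right)} = - 7 J + \sqrt{1 + J} V = - 7 J + V \sqrt{1 + J}$)
$341 \left(T{\left(-2,K{\left(2,0 \right)} \right)} + \left(73 - 156\right)\right) = 341 \left(\left(\left(-7\right) \left(-2\right) + \left(2 + 0\right) \sqrt{1 - 2}\right) + \left(73 - 156\right)\right) = 341 \left(\left(14 + 2 \sqrt{-1}\right) - 83\right) = 341 \left(\left(14 + 2 i\right) - 83\right) = 341 \left(-69 + 2 i\right) = -23529 + 682 i$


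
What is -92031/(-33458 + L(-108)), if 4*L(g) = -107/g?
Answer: 39757392/14453749 ≈ 2.7507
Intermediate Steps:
L(g) = -107/(4*g) (L(g) = (-107/g)/4 = -107/(4*g))
-92031/(-33458 + L(-108)) = -92031/(-33458 - 107/4/(-108)) = -92031/(-33458 - 107/4*(-1/108)) = -92031/(-33458 + 107/432) = -92031/(-14453749/432) = -92031*(-432/14453749) = 39757392/14453749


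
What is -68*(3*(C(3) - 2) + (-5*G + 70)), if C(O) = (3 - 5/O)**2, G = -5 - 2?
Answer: -21284/3 ≈ -7094.7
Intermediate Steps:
G = -7
-68*(3*(C(3) - 2) + (-5*G + 70)) = -68*(3*((-5 + 3*3)**2/3**2 - 2) + (-5*(-7) + 70)) = -68*(3*((-5 + 9)**2/9 - 2) + (35 + 70)) = -68*(3*((1/9)*4**2 - 2) + 105) = -68*(3*((1/9)*16 - 2) + 105) = -68*(3*(16/9 - 2) + 105) = -68*(3*(-2/9) + 105) = -68*(-2/3 + 105) = -68*313/3 = -21284/3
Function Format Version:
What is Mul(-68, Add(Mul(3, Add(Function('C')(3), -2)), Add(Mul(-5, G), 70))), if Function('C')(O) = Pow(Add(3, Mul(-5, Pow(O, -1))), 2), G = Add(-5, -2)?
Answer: Rational(-21284, 3) ≈ -7094.7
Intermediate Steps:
G = -7
Mul(-68, Add(Mul(3, Add(Function('C')(3), -2)), Add(Mul(-5, G), 70))) = Mul(-68, Add(Mul(3, Add(Mul(Pow(3, -2), Pow(Add(-5, Mul(3, 3)), 2)), -2)), Add(Mul(-5, -7), 70))) = Mul(-68, Add(Mul(3, Add(Mul(Rational(1, 9), Pow(Add(-5, 9), 2)), -2)), Add(35, 70))) = Mul(-68, Add(Mul(3, Add(Mul(Rational(1, 9), Pow(4, 2)), -2)), 105)) = Mul(-68, Add(Mul(3, Add(Mul(Rational(1, 9), 16), -2)), 105)) = Mul(-68, Add(Mul(3, Add(Rational(16, 9), -2)), 105)) = Mul(-68, Add(Mul(3, Rational(-2, 9)), 105)) = Mul(-68, Add(Rational(-2, 3), 105)) = Mul(-68, Rational(313, 3)) = Rational(-21284, 3)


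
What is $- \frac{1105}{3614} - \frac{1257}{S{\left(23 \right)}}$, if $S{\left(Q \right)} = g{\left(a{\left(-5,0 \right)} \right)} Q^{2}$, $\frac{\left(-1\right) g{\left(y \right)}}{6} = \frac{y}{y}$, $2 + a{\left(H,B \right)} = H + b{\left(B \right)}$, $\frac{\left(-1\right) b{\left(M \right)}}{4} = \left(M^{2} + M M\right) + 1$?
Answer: $\frac{6638}{73531} \approx 0.090275$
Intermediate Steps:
$b{\left(M \right)} = -4 - 8 M^{2}$ ($b{\left(M \right)} = - 4 \left(\left(M^{2} + M M\right) + 1\right) = - 4 \left(\left(M^{2} + M^{2}\right) + 1\right) = - 4 \left(2 M^{2} + 1\right) = - 4 \left(1 + 2 M^{2}\right) = -4 - 8 M^{2}$)
$a{\left(H,B \right)} = -6 + H - 8 B^{2}$ ($a{\left(H,B \right)} = -2 - \left(4 - H + 8 B^{2}\right) = -6 + H - 8 B^{2}$)
$g{\left(y \right)} = -6$ ($g{\left(y \right)} = - 6 \frac{y}{y} = \left(-6\right) 1 = -6$)
$S{\left(Q \right)} = - 6 Q^{2}$
$- \frac{1105}{3614} - \frac{1257}{S{\left(23 \right)}} = - \frac{1105}{3614} - \frac{1257}{\left(-6\right) 23^{2}} = \left(-1105\right) \frac{1}{3614} - \frac{1257}{\left(-6\right) 529} = - \frac{85}{278} - \frac{1257}{-3174} = - \frac{85}{278} - - \frac{419}{1058} = - \frac{85}{278} + \frac{419}{1058} = \frac{6638}{73531}$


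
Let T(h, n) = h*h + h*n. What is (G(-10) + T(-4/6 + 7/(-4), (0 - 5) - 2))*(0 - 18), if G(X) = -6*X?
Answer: -11917/8 ≈ -1489.6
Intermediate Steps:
T(h, n) = h**2 + h*n
(G(-10) + T(-4/6 + 7/(-4), (0 - 5) - 2))*(0 - 18) = (-6*(-10) + (-4/6 + 7/(-4))*((-4/6 + 7/(-4)) + ((0 - 5) - 2)))*(0 - 18) = (60 + (-4*1/6 + 7*(-1/4))*((-4*1/6 + 7*(-1/4)) + (-5 - 2)))*(-18) = (60 + (-2/3 - 7/4)*((-2/3 - 7/4) - 7))*(-18) = (60 - 29*(-29/12 - 7)/12)*(-18) = (60 - 29/12*(-113/12))*(-18) = (60 + 3277/144)*(-18) = (11917/144)*(-18) = -11917/8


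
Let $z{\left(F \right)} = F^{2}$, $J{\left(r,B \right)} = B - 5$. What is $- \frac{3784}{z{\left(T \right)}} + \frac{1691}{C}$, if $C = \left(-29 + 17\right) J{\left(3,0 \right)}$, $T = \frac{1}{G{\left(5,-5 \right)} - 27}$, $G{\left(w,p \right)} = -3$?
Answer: $- \frac{204334309}{60} \approx -3.4056 \cdot 10^{6}$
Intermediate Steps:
$T = - \frac{1}{30}$ ($T = \frac{1}{-3 - 27} = \frac{1}{-30} = - \frac{1}{30} \approx -0.033333$)
$J{\left(r,B \right)} = -5 + B$
$C = 60$ ($C = \left(-29 + 17\right) \left(-5 + 0\right) = \left(-12\right) \left(-5\right) = 60$)
$- \frac{3784}{z{\left(T \right)}} + \frac{1691}{C} = - \frac{3784}{\left(- \frac{1}{30}\right)^{2}} + \frac{1691}{60} = - 3784 \frac{1}{\frac{1}{900}} + 1691 \cdot \frac{1}{60} = \left(-3784\right) 900 + \frac{1691}{60} = -3405600 + \frac{1691}{60} = - \frac{204334309}{60}$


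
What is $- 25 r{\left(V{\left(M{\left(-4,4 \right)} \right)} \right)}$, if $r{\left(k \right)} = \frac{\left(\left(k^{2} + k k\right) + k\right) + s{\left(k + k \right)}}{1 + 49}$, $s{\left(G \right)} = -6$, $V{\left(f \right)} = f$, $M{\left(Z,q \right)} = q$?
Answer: $-15$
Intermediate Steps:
$r{\left(k \right)} = - \frac{3}{25} + \frac{k^{2}}{25} + \frac{k}{50}$ ($r{\left(k \right)} = \frac{\left(\left(k^{2} + k k\right) + k\right) - 6}{1 + 49} = \frac{\left(\left(k^{2} + k^{2}\right) + k\right) - 6}{50} = \left(\left(2 k^{2} + k\right) - 6\right) \frac{1}{50} = \left(\left(k + 2 k^{2}\right) - 6\right) \frac{1}{50} = \left(-6 + k + 2 k^{2}\right) \frac{1}{50} = - \frac{3}{25} + \frac{k^{2}}{25} + \frac{k}{50}$)
$- 25 r{\left(V{\left(M{\left(-4,4 \right)} \right)} \right)} = - 25 \left(- \frac{3}{25} + \frac{4^{2}}{25} + \frac{1}{50} \cdot 4\right) = - 25 \left(- \frac{3}{25} + \frac{1}{25} \cdot 16 + \frac{2}{25}\right) = - 25 \left(- \frac{3}{25} + \frac{16}{25} + \frac{2}{25}\right) = \left(-25\right) \frac{3}{5} = -15$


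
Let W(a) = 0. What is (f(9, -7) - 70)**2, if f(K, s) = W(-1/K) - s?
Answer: 3969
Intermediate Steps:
f(K, s) = -s (f(K, s) = 0 - s = -s)
(f(9, -7) - 70)**2 = (-1*(-7) - 70)**2 = (7 - 70)**2 = (-63)**2 = 3969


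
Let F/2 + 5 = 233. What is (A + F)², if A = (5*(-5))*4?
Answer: 126736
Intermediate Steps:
F = 456 (F = -10 + 2*233 = -10 + 466 = 456)
A = -100 (A = -25*4 = -100)
(A + F)² = (-100 + 456)² = 356² = 126736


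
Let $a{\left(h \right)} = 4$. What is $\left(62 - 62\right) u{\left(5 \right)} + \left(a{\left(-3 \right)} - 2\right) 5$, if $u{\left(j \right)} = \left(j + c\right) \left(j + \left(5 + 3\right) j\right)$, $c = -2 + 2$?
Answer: $10$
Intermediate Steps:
$c = 0$
$u{\left(j \right)} = 9 j^{2}$ ($u{\left(j \right)} = \left(j + 0\right) \left(j + \left(5 + 3\right) j\right) = j \left(j + 8 j\right) = j 9 j = 9 j^{2}$)
$\left(62 - 62\right) u{\left(5 \right)} + \left(a{\left(-3 \right)} - 2\right) 5 = \left(62 - 62\right) 9 \cdot 5^{2} + \left(4 - 2\right) 5 = \left(62 - 62\right) 9 \cdot 25 + 2 \cdot 5 = 0 \cdot 225 + 10 = 0 + 10 = 10$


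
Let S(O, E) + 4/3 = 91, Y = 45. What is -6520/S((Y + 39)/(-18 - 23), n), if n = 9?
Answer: -19560/269 ≈ -72.714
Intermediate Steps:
S(O, E) = 269/3 (S(O, E) = -4/3 + 91 = 269/3)
-6520/S((Y + 39)/(-18 - 23), n) = -6520/269/3 = -6520*3/269 = -19560/269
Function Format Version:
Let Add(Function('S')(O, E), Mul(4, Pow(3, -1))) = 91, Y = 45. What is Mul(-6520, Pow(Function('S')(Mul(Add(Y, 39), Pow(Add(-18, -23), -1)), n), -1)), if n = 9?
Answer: Rational(-19560, 269) ≈ -72.714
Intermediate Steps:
Function('S')(O, E) = Rational(269, 3) (Function('S')(O, E) = Add(Rational(-4, 3), 91) = Rational(269, 3))
Mul(-6520, Pow(Function('S')(Mul(Add(Y, 39), Pow(Add(-18, -23), -1)), n), -1)) = Mul(-6520, Pow(Rational(269, 3), -1)) = Mul(-6520, Rational(3, 269)) = Rational(-19560, 269)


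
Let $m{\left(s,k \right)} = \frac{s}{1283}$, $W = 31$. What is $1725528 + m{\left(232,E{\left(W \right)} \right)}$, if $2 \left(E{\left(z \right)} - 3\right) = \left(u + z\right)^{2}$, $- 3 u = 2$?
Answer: $\frac{2213852656}{1283} \approx 1.7255 \cdot 10^{6}$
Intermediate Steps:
$u = - \frac{2}{3}$ ($u = \left(- \frac{1}{3}\right) 2 = - \frac{2}{3} \approx -0.66667$)
$E{\left(z \right)} = 3 + \frac{\left(- \frac{2}{3} + z\right)^{2}}{2}$
$m{\left(s,k \right)} = \frac{s}{1283}$ ($m{\left(s,k \right)} = s \frac{1}{1283} = \frac{s}{1283}$)
$1725528 + m{\left(232,E{\left(W \right)} \right)} = 1725528 + \frac{1}{1283} \cdot 232 = 1725528 + \frac{232}{1283} = \frac{2213852656}{1283}$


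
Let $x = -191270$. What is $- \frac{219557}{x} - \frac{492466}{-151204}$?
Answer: $\frac{15923983556}{3615098635} \approx 4.4049$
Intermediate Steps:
$- \frac{219557}{x} - \frac{492466}{-151204} = - \frac{219557}{-191270} - \frac{492466}{-151204} = \left(-219557\right) \left(- \frac{1}{191270}\right) - - \frac{246233}{75602} = \frac{219557}{191270} + \frac{246233}{75602} = \frac{15923983556}{3615098635}$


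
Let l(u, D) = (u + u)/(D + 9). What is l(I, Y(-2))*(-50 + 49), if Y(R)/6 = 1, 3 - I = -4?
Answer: -14/15 ≈ -0.93333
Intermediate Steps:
I = 7 (I = 3 - 1*(-4) = 3 + 4 = 7)
Y(R) = 6 (Y(R) = 6*1 = 6)
l(u, D) = 2*u/(9 + D) (l(u, D) = (2*u)/(9 + D) = 2*u/(9 + D))
l(I, Y(-2))*(-50 + 49) = (2*7/(9 + 6))*(-50 + 49) = (2*7/15)*(-1) = (2*7*(1/15))*(-1) = (14/15)*(-1) = -14/15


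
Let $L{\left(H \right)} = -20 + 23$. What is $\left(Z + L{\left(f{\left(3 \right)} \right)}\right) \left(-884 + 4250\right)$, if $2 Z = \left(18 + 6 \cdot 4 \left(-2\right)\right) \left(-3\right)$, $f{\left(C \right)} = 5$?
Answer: $161568$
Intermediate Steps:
$L{\left(H \right)} = 3$
$Z = 45$ ($Z = \frac{\left(18 + 6 \cdot 4 \left(-2\right)\right) \left(-3\right)}{2} = \frac{\left(18 + 24 \left(-2\right)\right) \left(-3\right)}{2} = \frac{\left(18 - 48\right) \left(-3\right)}{2} = \frac{\left(-30\right) \left(-3\right)}{2} = \frac{1}{2} \cdot 90 = 45$)
$\left(Z + L{\left(f{\left(3 \right)} \right)}\right) \left(-884 + 4250\right) = \left(45 + 3\right) \left(-884 + 4250\right) = 48 \cdot 3366 = 161568$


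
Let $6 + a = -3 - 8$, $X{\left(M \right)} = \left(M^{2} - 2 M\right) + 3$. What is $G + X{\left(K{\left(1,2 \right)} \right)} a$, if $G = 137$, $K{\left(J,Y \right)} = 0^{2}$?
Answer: $86$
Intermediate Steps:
$K{\left(J,Y \right)} = 0$
$X{\left(M \right)} = 3 + M^{2} - 2 M$
$a = -17$ ($a = -6 - 11 = -17$)
$G + X{\left(K{\left(1,2 \right)} \right)} a = 137 + \left(3 + 0^{2} - 0\right) \left(-17\right) = 137 + \left(3 + 0 + 0\right) \left(-17\right) = 137 + 3 \left(-17\right) = 137 - 51 = 86$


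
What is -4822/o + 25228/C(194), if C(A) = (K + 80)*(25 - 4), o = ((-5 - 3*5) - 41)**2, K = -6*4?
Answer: 3150097/156282 ≈ 20.156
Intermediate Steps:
K = -24
o = 3721 (o = ((-5 - 15) - 41)**2 = (-20 - 41)**2 = (-61)**2 = 3721)
C(A) = 1176 (C(A) = (-24 + 80)*(25 - 4) = 56*21 = 1176)
-4822/o + 25228/C(194) = -4822/3721 + 25228/1176 = -4822*1/3721 + 25228*(1/1176) = -4822/3721 + 901/42 = 3150097/156282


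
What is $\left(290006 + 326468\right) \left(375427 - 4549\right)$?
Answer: $228636644172$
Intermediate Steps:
$\left(290006 + 326468\right) \left(375427 - 4549\right) = 616474 \cdot 370878 = 228636644172$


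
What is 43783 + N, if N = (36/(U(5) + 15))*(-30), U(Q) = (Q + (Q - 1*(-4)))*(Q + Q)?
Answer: 1357057/31 ≈ 43776.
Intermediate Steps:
U(Q) = 2*Q*(4 + 2*Q) (U(Q) = (Q + (Q + 4))*(2*Q) = (Q + (4 + Q))*(2*Q) = (4 + 2*Q)*(2*Q) = 2*Q*(4 + 2*Q))
N = -216/31 (N = (36/(4*5*(2 + 5) + 15))*(-30) = (36/(4*5*7 + 15))*(-30) = (36/(140 + 15))*(-30) = (36/155)*(-30) = -216/31 ≈ -6.9677)
43783 + N = 43783 - 216/31 = 1357057/31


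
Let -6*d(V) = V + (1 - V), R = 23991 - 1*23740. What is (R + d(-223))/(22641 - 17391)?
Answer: 43/900 ≈ 0.047778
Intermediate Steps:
R = 251 (R = 23991 - 23740 = 251)
d(V) = -1/6 (d(V) = -(V + (1 - V))/6 = -1/6*1 = -1/6)
(R + d(-223))/(22641 - 17391) = (251 - 1/6)/(22641 - 17391) = (1505/6)/5250 = (1505/6)*(1/5250) = 43/900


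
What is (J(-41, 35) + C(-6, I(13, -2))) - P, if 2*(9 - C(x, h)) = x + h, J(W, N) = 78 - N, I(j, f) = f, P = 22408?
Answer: -22352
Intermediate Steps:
C(x, h) = 9 - h/2 - x/2 (C(x, h) = 9 - (x + h)/2 = 9 - (h + x)/2 = 9 + (-h/2 - x/2) = 9 - h/2 - x/2)
(J(-41, 35) + C(-6, I(13, -2))) - P = ((78 - 1*35) + (9 - ½*(-2) - ½*(-6))) - 1*22408 = ((78 - 35) + (9 + 1 + 3)) - 22408 = (43 + 13) - 22408 = 56 - 22408 = -22352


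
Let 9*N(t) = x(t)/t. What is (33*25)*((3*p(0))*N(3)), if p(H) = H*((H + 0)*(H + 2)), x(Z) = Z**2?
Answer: 0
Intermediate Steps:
N(t) = t/9 (N(t) = (t**2/t)/9 = t/9)
p(H) = H**2*(2 + H) (p(H) = H*(H*(2 + H)) = H**2*(2 + H))
(33*25)*((3*p(0))*N(3)) = (33*25)*((3*(0**2*(2 + 0)))*((1/9)*3)) = 825*((3*(0*2))*(1/3)) = 825*((3*0)*(1/3)) = 825*(0*(1/3)) = 825*0 = 0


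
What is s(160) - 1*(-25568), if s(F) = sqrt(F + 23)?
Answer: 25568 + sqrt(183) ≈ 25582.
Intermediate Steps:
s(F) = sqrt(23 + F)
s(160) - 1*(-25568) = sqrt(23 + 160) - 1*(-25568) = sqrt(183) + 25568 = 25568 + sqrt(183)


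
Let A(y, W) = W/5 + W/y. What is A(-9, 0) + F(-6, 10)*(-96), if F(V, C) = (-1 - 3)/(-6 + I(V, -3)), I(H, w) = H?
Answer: -32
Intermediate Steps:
A(y, W) = W/5 + W/y (A(y, W) = W*(⅕) + W/y = W/5 + W/y)
F(V, C) = -4/(-6 + V) (F(V, C) = (-1 - 3)/(-6 + V) = -4/(-6 + V))
A(-9, 0) + F(-6, 10)*(-96) = ((⅕)*0 + 0/(-9)) - 4/(-6 - 6)*(-96) = (0 + 0*(-⅑)) - 4/(-12)*(-96) = (0 + 0) - 4*(-1/12)*(-96) = 0 + (⅓)*(-96) = 0 - 32 = -32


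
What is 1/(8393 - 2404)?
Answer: 1/5989 ≈ 0.00016697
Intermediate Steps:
1/(8393 - 2404) = 1/5989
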